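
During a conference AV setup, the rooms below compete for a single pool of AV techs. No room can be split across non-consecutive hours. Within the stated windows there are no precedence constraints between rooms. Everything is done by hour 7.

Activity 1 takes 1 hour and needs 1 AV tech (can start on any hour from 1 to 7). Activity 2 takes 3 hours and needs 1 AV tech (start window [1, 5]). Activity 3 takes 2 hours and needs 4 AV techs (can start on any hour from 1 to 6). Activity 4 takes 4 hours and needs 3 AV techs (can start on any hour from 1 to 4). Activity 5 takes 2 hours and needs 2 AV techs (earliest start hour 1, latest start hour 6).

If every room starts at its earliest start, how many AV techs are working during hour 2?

10

At early start, hour 2 has: Activity 2, Activity 3, Activity 4, Activity 5.
Demand: 1 + 4 + 3 + 2 = 10.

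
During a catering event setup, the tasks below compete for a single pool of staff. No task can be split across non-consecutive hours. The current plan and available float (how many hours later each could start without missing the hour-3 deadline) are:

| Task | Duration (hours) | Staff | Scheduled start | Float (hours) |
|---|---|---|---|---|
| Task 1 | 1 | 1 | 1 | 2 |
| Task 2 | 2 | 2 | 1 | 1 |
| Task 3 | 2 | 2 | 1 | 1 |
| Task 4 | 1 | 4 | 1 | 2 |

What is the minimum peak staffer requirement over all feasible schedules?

Early-start (Task 1@1, Task 2@1, Task 3@1, Task 4@1) gives peak 9: h1:9  h2:4  h3:0.
Shift Task 4→3.
Schedule Task 1@1, Task 2@1, Task 3@1, Task 4@3: h1:5  h2:4  h3:4 — peak 5.
Total staffer-hours = 13 over 3 hours ⇒ peak ≥ ⌈13/3⌉ = 5, so 5 is optimal.

5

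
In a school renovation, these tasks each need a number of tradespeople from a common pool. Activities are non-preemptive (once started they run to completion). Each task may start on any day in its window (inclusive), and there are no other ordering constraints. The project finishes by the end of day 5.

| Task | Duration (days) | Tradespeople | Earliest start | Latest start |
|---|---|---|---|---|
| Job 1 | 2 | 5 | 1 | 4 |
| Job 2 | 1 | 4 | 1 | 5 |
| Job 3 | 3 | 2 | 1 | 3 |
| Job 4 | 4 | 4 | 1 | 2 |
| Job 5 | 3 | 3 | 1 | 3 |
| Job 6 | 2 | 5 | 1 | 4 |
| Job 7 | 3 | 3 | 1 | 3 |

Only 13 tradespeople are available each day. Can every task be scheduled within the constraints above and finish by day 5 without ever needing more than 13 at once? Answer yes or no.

no

The minimum achievable peak is 14; 13 < 14, so no feasible schedule stays within the cap.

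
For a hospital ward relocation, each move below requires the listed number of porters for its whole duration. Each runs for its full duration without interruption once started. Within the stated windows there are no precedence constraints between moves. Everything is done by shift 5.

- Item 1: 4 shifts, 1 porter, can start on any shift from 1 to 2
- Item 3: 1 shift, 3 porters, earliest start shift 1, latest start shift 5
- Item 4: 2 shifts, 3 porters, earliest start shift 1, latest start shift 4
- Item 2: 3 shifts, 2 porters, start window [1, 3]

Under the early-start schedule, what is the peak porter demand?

9

Early-start schedule: Item 1@1, Item 3@1, Item 4@1, Item 2@1.
Load per shift: shift 1: 9, shift 2: 6, shift 3: 3, shift 4: 1, shift 5: 0.
Peak is 9.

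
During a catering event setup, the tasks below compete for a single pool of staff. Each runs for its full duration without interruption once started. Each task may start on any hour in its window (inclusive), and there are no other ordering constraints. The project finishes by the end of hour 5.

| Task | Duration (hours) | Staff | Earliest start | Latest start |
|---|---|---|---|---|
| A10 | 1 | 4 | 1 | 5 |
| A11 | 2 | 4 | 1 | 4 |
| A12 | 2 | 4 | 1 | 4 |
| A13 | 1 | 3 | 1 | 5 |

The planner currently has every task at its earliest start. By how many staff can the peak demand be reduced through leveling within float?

Early-start peak: h1:15  h2:8  h3:0  h4:0  h5:0 ⇒ 15.
Leveled (A10@1, A11@2, A12@4, A13@1): h1:7  h2:4  h3:4  h4:4  h5:4 ⇒ 7.
Reduction 15 − 7 = 8.

8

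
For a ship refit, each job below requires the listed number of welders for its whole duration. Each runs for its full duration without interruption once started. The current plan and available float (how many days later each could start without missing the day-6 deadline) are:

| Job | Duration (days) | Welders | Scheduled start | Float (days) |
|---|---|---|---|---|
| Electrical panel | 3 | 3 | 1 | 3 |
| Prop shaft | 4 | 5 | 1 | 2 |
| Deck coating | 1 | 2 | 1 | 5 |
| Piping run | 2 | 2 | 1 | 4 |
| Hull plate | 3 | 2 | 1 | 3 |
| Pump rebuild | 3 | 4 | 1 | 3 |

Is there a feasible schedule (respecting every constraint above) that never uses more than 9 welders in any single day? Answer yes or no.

no

The minimum achievable peak is 10; 9 < 10, so no feasible schedule stays within the cap.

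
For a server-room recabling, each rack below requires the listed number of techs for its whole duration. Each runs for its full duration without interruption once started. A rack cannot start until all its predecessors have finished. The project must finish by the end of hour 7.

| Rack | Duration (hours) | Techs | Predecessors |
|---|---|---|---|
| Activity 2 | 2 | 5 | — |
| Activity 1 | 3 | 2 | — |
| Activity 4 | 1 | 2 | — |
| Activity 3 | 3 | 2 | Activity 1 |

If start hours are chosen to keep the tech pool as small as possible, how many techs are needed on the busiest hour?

7

Early-start (Activity 2@1, Activity 1@1, Activity 4@1, Activity 3@4) gives peak 9: h1:9  h2:7  h3:2  h4:2  h5:2  h6:2  h7:0.
Shift Activity 4→3.
Schedule Activity 2@1, Activity 1@1, Activity 4@3, Activity 3@4: h1:7  h2:7  h3:4  h4:2  h5:2  h6:2  h7:0 — peak 7.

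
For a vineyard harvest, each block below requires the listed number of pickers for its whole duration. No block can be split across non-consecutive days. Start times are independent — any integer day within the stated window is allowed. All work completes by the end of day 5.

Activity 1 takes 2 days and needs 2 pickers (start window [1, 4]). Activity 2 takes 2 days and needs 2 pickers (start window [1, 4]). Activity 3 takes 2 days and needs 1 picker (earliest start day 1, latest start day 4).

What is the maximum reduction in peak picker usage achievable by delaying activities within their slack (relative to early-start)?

2

Early-start peak: d1:5  d2:5  d3:0  d4:0  d5:0 ⇒ 5.
Leveled (Activity 1@1, Activity 2@3, Activity 3@1): d1:3  d2:3  d3:2  d4:2  d5:0 ⇒ 3.
Reduction 5 − 3 = 2.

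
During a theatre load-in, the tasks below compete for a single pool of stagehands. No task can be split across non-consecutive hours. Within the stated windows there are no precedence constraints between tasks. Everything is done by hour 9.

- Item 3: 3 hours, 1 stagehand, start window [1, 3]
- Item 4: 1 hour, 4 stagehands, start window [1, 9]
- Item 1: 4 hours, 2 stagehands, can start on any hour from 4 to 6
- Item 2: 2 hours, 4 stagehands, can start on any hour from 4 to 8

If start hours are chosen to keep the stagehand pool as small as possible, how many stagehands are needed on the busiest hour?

4

Early-start (Item 3@1, Item 4@1, Item 1@4, Item 2@4) gives peak 6: h1:5  h2:1  h3:1  h4:6  h5:6  h6:2  h7:2  h8:0  h9:0.
Shift Item 3→2, Item 2→8.
Schedule Item 3@2, Item 4@1, Item 1@4, Item 2@8: h1:4  h2:1  h3:1  h4:3  h5:2  h6:2  h7:2  h8:4  h9:4 — peak 4.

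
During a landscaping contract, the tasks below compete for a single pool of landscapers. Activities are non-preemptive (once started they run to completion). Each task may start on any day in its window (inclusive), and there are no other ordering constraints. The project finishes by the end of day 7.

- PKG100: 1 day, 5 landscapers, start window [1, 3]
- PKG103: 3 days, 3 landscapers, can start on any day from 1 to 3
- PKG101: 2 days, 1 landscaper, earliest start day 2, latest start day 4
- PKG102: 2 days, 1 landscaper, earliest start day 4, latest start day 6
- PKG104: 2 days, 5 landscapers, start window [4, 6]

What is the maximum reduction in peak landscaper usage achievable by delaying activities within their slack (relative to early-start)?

Early-start peak: d1:8  d2:4  d3:4  d4:6  d5:6  d6:0  d7:0 ⇒ 8.
Leveled (PKG100@1, PKG103@2, PKG101@2, PKG102@4, PKG104@6): d1:5  d2:4  d3:4  d4:4  d5:1  d6:5  d7:5 ⇒ 5.
Reduction 8 − 5 = 3.

3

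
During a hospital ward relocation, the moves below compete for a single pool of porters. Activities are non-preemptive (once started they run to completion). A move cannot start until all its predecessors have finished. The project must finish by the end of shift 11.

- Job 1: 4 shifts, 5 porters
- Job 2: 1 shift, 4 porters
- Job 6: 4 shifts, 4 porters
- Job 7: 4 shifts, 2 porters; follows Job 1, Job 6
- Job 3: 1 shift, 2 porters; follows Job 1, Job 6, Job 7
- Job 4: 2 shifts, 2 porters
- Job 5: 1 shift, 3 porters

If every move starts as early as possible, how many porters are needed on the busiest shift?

18

Early-start schedule: Job 1@1, Job 2@1, Job 6@1, Job 7@5, Job 3@9, Job 4@1, Job 5@1.
Load per shift: shift 1: 18, shift 2: 11, shift 3: 9, shift 4: 9, shift 5: 2, shift 6: 2, shift 7: 2, shift 8: 2, shift 9: 2, shift 10: 0, shift 11: 0.
Peak is 18.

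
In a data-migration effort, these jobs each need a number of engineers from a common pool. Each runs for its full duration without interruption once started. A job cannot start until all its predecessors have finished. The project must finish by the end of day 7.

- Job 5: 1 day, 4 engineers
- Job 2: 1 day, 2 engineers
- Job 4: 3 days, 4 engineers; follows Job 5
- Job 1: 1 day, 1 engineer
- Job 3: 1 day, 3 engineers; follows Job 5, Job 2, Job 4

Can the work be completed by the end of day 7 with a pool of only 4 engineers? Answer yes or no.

Schedule Job 5@1, Job 2@2, Job 4@3, Job 1@2, Job 3@6: d1:4  d2:3  d3:4  d4:4  d5:4  d6:3  d7:0 — peak 4 ≤ 4.

yes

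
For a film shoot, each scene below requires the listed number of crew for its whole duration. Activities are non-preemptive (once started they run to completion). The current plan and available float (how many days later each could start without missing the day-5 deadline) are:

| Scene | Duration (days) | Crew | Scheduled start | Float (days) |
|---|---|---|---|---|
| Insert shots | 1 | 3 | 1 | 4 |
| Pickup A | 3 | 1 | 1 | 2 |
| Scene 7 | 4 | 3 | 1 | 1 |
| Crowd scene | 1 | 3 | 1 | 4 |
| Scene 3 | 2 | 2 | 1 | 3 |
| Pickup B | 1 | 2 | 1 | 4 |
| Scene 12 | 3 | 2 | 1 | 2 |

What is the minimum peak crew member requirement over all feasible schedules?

7

Early-start (Insert shots@1, Pickup A@1, Scene 7@1, Crowd scene@1, Scene 3@1, Pickup B@1, Scene 12@1) gives peak 16: d1:16  d2:8  d3:6  d4:3  d5:0.
Shift Crowd scene→2, Scene 3→4, Pickup B→5, Scene 12→3.
Schedule Insert shots@1, Pickup A@1, Scene 7@1, Crowd scene@2, Scene 3@4, Pickup B@5, Scene 12@3: d1:7  d2:7  d3:6  d4:7  d5:6 — peak 7.
Total crew member-days = 33 over 5 days ⇒ peak ≥ ⌈33/5⌉ = 7, so 7 is optimal.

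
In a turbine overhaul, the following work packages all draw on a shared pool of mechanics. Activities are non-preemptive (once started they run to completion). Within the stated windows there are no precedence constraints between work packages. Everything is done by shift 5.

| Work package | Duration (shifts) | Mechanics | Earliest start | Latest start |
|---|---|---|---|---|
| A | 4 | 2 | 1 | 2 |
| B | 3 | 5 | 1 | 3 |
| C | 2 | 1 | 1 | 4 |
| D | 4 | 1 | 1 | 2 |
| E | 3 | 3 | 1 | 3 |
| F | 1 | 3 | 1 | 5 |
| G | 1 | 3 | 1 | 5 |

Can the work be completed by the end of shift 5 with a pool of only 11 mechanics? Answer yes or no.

Schedule A@1, B@1, C@1, D@1, E@3, F@4, G@5: s1:9  s2:9  s3:11  s4:9  s5:6 — peak 11 ≤ 11.

yes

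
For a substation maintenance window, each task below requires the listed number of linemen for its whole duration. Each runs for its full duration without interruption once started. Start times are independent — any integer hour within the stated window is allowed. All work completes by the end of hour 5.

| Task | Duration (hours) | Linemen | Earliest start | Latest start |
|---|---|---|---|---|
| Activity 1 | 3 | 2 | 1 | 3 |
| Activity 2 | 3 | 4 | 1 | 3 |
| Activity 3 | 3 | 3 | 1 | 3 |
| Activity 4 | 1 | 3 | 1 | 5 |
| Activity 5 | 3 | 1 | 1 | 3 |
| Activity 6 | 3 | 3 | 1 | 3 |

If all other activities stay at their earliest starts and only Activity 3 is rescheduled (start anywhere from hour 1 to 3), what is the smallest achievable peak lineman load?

13

Activity 3@1: h1:16  h2:13  h3:13  h4:0  h5:0 → peak 16
Activity 3@2: h1:13  h2:13  h3:13  h4:3  h5:0 → peak 13
Activity 3@3: h1:13  h2:10  h3:13  h4:3  h5:3 → peak 13
Best is Activity 3@2, peak 13.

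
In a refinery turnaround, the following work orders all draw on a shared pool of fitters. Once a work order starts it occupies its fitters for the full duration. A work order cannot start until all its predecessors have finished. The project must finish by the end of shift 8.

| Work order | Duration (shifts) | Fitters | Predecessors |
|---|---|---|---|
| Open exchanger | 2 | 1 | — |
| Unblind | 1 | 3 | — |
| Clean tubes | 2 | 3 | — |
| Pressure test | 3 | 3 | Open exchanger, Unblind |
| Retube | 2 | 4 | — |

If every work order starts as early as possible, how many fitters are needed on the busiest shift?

Early-start schedule: Open exchanger@1, Unblind@1, Clean tubes@1, Pressure test@3, Retube@1.
Load per shift: shift 1: 11, shift 2: 8, shift 3: 3, shift 4: 3, shift 5: 3, shift 6: 0, shift 7: 0, shift 8: 0.
Peak is 11.

11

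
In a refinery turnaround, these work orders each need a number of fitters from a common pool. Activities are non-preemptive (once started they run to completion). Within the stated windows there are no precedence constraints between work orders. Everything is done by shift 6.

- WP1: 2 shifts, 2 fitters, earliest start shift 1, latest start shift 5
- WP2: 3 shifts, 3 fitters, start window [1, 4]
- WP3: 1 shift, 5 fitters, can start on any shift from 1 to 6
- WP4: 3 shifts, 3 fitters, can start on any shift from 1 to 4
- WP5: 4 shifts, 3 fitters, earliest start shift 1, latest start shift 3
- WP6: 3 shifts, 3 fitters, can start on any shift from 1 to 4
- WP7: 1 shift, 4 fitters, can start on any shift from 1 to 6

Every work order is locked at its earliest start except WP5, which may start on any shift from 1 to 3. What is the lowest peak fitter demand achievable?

20

WP5@1: s1:23  s2:14  s3:12  s4:3  s5:0  s6:0 → peak 23
WP5@2: s1:20  s2:14  s3:12  s4:3  s5:3  s6:0 → peak 20
WP5@3: s1:20  s2:11  s3:12  s4:3  s5:3  s6:3 → peak 20
Best is WP5@2, peak 20.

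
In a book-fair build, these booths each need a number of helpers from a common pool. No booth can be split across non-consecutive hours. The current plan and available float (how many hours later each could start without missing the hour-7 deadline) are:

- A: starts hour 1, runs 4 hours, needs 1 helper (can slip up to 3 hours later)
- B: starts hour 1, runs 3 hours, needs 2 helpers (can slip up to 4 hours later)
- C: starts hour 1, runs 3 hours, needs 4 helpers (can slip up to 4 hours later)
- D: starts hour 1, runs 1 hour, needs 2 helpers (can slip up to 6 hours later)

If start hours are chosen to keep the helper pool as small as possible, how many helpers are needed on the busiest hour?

4

Early-start (A@1, B@1, C@1, D@1) gives peak 9: h1:9  h2:7  h3:7  h4:1  h5:0  h6:0  h7:0.
Shift C→5, D→4.
Schedule A@1, B@1, C@5, D@4: h1:3  h2:3  h3:3  h4:3  h5:4  h6:4  h7:4 — peak 4.
Total helper-hours = 24 over 7 hours ⇒ peak ≥ ⌈24/7⌉ = 4, so 4 is optimal.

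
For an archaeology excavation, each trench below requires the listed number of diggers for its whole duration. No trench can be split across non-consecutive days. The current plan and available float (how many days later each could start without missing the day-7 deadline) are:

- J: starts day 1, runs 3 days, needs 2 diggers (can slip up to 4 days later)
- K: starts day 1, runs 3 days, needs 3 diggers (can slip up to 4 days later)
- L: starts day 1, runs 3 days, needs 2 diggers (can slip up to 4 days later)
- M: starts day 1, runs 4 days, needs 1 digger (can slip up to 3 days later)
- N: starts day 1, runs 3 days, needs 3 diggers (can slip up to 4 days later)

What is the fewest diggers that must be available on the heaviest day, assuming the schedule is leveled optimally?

Early-start (J@1, K@1, L@1, M@1, N@1) gives peak 11: d1:11  d2:11  d3:11  d4:1  d5:0  d6:0  d7:0.
Shift L→4, N→4.
Schedule J@1, K@1, L@4, M@1, N@4: d1:6  d2:6  d3:6  d4:6  d5:5  d6:5  d7:0 — peak 6.

6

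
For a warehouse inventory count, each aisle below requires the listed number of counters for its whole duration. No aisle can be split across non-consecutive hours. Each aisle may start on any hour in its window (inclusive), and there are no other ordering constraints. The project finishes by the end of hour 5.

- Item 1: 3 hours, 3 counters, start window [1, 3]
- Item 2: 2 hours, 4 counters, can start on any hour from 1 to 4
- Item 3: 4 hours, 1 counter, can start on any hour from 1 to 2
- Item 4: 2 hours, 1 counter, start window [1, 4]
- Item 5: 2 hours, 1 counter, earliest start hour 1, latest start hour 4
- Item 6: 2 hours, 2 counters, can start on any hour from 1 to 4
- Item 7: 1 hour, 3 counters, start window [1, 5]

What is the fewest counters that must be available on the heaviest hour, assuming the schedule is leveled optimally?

Early-start (Item 1@1, Item 2@1, Item 3@1, Item 4@1, Item 5@1, Item 6@1, Item 7@1) gives peak 15: h1:15  h2:12  h3:4  h4:1  h5:0.
Shift Item 2→4, Item 6→3, Item 7→5.
Schedule Item 1@1, Item 2@4, Item 3@1, Item 4@1, Item 5@1, Item 6@3, Item 7@5: h1:6  h2:6  h3:6  h4:7  h5:7 — peak 7.
Total counter-hours = 32 over 5 hours ⇒ peak ≥ ⌈32/5⌉ = 7, so 7 is optimal.

7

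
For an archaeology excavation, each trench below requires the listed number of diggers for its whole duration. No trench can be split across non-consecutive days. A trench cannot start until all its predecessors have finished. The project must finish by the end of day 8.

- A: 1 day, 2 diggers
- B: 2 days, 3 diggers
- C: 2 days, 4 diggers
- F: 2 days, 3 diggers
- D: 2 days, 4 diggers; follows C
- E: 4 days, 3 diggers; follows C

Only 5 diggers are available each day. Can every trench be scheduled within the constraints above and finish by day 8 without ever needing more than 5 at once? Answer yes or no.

Total digger-days = 42; over 8 days the average is 42/8 > 5, so some day must exceed 5.

no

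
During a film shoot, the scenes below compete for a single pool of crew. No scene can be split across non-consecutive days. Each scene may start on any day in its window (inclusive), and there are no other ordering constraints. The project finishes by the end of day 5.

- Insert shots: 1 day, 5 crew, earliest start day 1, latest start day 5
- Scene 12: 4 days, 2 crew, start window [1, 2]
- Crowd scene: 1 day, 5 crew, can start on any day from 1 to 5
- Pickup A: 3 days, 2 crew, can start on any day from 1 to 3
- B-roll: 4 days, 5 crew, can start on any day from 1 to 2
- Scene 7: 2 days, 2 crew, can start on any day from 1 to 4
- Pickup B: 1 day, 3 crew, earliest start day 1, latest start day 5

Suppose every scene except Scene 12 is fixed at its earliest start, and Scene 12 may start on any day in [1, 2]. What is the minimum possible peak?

22

Scene 12@1: d1:24  d2:11  d3:9  d4:7  d5:0 → peak 24
Scene 12@2: d1:22  d2:11  d3:9  d4:7  d5:2 → peak 22
Best is Scene 12@2, peak 22.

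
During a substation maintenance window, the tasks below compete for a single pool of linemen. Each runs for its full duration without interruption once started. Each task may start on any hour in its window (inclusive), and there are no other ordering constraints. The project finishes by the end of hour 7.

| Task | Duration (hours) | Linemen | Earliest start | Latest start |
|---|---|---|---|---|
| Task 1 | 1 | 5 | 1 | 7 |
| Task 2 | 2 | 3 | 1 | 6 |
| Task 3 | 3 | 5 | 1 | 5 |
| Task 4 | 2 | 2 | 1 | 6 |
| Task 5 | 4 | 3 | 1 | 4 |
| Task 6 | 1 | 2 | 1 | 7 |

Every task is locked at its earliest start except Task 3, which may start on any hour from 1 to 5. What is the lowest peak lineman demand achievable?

15

Task 3@1: h1:20  h2:13  h3:8  h4:3  h5:0  h6:0  h7:0 → peak 20
Task 3@2: h1:15  h2:13  h3:8  h4:8  h5:0  h6:0  h7:0 → peak 15
Task 3@3: h1:15  h2:8  h3:8  h4:8  h5:5  h6:0  h7:0 → peak 15
Task 3@4: h1:15  h2:8  h3:3  h4:8  h5:5  h6:5  h7:0 → peak 15
Task 3@5: h1:15  h2:8  h3:3  h4:3  h5:5  h6:5  h7:5 → peak 15
Best is Task 3@2, peak 15.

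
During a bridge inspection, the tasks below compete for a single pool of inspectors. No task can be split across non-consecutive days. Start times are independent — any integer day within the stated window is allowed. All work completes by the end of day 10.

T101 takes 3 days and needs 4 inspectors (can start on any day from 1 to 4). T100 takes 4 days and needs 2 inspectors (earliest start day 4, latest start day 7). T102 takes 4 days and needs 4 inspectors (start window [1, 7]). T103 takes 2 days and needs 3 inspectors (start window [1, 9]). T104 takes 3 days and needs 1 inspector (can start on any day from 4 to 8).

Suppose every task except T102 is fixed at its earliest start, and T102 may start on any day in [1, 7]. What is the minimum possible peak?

7

T102@1: d1:11  d2:11  d3:8  d4:7  d5:3  d6:3  d7:2  d8:0  d9:0  d10:0 → peak 11
T102@2: d1:7  d2:11  d3:8  d4:7  d5:7  d6:3  d7:2  d8:0  d9:0  d10:0 → peak 11
T102@3: d1:7  d2:7  d3:8  d4:7  d5:7  d6:7  d7:2  d8:0  d9:0  d10:0 → peak 8
T102@4: d1:7  d2:7  d3:4  d4:7  d5:7  d6:7  d7:6  d8:0  d9:0  d10:0 → peak 7
T102@5: d1:7  d2:7  d3:4  d4:3  d5:7  d6:7  d7:6  d8:4  d9:0  d10:0 → peak 7
T102@6: d1:7  d2:7  d3:4  d4:3  d5:3  d6:7  d7:6  d8:4  d9:4  d10:0 → peak 7
T102@7: d1:7  d2:7  d3:4  d4:3  d5:3  d6:3  d7:6  d8:4  d9:4  d10:4 → peak 7
Best is T102@4, peak 7.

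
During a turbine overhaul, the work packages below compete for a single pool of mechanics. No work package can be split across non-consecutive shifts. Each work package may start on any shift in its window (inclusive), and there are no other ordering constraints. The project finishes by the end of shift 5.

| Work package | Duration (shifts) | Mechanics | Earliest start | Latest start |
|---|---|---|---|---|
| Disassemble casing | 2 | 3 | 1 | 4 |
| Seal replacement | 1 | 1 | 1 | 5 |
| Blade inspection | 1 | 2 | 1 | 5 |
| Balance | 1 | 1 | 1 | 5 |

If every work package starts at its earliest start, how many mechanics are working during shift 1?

7

At early start, shift 1 has: Disassemble casing, Seal replacement, Blade inspection, Balance.
Demand: 3 + 1 + 2 + 1 = 7.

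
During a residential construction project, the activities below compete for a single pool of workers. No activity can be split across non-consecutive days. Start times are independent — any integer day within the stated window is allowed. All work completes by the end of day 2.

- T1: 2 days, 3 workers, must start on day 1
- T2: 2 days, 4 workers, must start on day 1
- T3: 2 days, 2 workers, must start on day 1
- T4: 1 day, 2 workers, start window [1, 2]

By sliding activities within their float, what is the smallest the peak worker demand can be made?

Schedule T1@1, T2@1, T3@1, T4@1: d1:11  d2:9 — peak 11.
No arrangement of the 2 feasible schedules does better.

11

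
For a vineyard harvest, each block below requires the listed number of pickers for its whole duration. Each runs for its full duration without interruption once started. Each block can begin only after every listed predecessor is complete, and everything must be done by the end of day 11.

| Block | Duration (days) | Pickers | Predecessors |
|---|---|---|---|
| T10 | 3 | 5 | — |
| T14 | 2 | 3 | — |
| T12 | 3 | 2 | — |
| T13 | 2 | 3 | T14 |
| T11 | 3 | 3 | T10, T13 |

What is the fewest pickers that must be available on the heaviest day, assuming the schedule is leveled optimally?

Early-start (T10@1, T14@1, T12@1, T13@3, T11@5) gives peak 10: d1:10  d2:10  d3:10  d4:3  d5:3  d6:3  d7:3  d8:0  d9:0  d10:0  d11:0.
Shift T14→4, T12→4, T13→6, T11→8.
Schedule T10@1, T14@4, T12@4, T13@6, T11@8: d1:5  d2:5  d3:5  d4:5  d5:5  d6:5  d7:3  d8:3  d9:3  d10:3  d11:0 — peak 5.

5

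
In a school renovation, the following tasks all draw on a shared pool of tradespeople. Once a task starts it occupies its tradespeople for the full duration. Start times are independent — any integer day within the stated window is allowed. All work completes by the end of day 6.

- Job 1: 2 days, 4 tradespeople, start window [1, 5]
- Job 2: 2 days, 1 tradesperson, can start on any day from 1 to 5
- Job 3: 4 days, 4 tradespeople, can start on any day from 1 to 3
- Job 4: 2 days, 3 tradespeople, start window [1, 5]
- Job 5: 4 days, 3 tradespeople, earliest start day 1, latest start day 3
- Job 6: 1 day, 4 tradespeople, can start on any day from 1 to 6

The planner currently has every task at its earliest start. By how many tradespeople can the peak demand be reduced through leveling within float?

9

Early-start peak: d1:19  d2:15  d3:7  d4:7  d5:0  d6:0 ⇒ 19.
Leveled (Job 1@1, Job 2@1, Job 3@1, Job 4@3, Job 5@3, Job 6@5): d1:9  d2:9  d3:10  d4:10  d5:7  d6:3 ⇒ 10.
Reduction 19 − 10 = 9.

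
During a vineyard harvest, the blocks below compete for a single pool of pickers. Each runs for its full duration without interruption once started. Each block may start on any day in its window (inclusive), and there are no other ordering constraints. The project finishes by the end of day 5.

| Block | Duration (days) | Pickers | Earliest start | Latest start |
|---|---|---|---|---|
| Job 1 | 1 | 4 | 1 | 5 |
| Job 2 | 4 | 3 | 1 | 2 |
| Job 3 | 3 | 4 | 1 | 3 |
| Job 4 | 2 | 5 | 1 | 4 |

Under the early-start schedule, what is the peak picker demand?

16

Early-start schedule: Job 1@1, Job 2@1, Job 3@1, Job 4@1.
Load per day: day 1: 16, day 2: 12, day 3: 7, day 4: 3, day 5: 0.
Peak is 16.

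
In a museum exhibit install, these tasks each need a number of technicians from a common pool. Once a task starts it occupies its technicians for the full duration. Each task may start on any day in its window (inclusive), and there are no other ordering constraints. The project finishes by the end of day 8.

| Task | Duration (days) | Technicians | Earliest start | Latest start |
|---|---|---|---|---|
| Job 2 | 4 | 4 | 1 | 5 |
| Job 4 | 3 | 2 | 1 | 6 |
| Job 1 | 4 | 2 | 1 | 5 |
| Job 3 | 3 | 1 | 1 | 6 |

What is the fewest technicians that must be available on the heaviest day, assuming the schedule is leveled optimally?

5

Early-start (Job 2@1, Job 4@1, Job 1@1, Job 3@1) gives peak 9: d1:9  d2:9  d3:9  d4:6  d5:0  d6:0  d7:0  d8:0.
Shift Job 4→5, Job 1→5.
Schedule Job 2@1, Job 4@5, Job 1@5, Job 3@1: d1:5  d2:5  d3:5  d4:4  d5:4  d6:4  d7:4  d8:2 — peak 5.
Total technician-days = 33 over 8 days ⇒ peak ≥ ⌈33/8⌉ = 5, so 5 is optimal.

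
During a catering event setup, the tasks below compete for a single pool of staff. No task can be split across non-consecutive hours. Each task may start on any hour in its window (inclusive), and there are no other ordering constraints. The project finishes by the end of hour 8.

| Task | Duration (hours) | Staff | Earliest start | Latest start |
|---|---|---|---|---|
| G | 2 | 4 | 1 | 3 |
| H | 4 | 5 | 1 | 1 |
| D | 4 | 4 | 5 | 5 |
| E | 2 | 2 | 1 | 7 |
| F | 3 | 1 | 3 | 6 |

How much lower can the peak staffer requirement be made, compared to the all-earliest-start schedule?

2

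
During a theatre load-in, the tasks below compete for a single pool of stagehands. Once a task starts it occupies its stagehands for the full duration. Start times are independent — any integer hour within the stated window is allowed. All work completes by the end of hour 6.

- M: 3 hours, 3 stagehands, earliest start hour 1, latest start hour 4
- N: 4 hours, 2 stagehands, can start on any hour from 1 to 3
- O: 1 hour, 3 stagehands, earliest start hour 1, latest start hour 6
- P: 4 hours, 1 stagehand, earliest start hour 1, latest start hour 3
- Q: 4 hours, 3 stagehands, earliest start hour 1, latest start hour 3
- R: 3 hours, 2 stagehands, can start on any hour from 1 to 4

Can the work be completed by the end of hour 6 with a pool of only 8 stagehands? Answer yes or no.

no

The minimum achievable peak is 9; 8 < 9, so no feasible schedule stays within the cap.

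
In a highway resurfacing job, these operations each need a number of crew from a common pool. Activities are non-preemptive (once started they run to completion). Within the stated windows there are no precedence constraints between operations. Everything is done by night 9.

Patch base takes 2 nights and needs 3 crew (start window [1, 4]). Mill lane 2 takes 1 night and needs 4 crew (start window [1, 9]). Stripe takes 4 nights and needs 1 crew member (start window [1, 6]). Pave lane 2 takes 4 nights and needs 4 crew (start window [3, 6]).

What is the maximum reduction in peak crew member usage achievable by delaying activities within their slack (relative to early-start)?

Early-start peak: n1:8  n2:4  n3:5  n4:5  n5:4  n6:4  n7:0  n8:0  n9:0 ⇒ 8.
Leveled (Patch base@1, Mill lane 2@5, Stripe@1, Pave lane 2@6): n1:4  n2:4  n3:1  n4:1  n5:4  n6:4  n7:4  n8:4  n9:4 ⇒ 4.
Reduction 8 − 4 = 4.

4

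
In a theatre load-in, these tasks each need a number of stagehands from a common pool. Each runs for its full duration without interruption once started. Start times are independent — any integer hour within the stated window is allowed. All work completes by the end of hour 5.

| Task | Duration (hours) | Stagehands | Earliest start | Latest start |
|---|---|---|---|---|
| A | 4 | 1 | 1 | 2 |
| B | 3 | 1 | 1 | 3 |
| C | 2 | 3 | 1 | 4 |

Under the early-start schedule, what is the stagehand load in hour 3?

2

At early start, hour 3 has: A, B.
Demand: 1 + 1 = 2.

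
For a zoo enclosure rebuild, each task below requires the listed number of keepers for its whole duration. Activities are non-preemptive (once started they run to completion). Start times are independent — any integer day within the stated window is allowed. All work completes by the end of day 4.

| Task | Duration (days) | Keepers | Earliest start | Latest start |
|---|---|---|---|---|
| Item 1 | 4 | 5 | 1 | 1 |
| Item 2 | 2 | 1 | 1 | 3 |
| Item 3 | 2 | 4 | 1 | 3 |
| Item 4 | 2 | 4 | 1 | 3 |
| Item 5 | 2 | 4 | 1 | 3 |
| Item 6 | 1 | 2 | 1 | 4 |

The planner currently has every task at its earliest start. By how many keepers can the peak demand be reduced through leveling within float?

7

Early-start peak: d1:20  d2:18  d3:5  d4:5 ⇒ 20.
Leveled (Item 1@1, Item 2@1, Item 3@1, Item 4@3, Item 5@3, Item 6@1): d1:12  d2:10  d3:13  d4:13 ⇒ 13.
Reduction 20 − 13 = 7.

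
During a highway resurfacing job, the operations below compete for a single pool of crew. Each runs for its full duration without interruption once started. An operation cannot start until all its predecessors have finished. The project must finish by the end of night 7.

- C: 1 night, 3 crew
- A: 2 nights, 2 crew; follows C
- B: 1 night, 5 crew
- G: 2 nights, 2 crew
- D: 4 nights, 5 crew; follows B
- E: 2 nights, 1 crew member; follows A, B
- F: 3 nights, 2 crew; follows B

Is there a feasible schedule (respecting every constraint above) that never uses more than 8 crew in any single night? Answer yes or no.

yes

Schedule C@1, A@2, B@1, G@2, D@4, E@4, F@2: n1:8  n2:6  n3:6  n4:8  n5:6  n6:5  n7:5 — peak 8 ≤ 8.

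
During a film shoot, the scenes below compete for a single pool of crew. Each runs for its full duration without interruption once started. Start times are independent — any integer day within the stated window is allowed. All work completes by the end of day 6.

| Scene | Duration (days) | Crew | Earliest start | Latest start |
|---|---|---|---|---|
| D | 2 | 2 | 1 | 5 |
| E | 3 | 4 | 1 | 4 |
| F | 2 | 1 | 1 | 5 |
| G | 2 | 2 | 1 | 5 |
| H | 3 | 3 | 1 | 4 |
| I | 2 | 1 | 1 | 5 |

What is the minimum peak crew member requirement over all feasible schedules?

Early-start (D@1, E@1, F@1, G@1, H@1, I@1) gives peak 13: d1:13  d2:13  d3:7  d4:0  d5:0  d6:0.
Shift F→3, G→4, H→4, I→5.
Schedule D@1, E@1, F@3, G@4, H@4, I@5: d1:6  d2:6  d3:5  d4:6  d5:6  d6:4 — peak 6.
Total crew member-days = 33 over 6 days ⇒ peak ≥ ⌈33/6⌉ = 6, so 6 is optimal.

6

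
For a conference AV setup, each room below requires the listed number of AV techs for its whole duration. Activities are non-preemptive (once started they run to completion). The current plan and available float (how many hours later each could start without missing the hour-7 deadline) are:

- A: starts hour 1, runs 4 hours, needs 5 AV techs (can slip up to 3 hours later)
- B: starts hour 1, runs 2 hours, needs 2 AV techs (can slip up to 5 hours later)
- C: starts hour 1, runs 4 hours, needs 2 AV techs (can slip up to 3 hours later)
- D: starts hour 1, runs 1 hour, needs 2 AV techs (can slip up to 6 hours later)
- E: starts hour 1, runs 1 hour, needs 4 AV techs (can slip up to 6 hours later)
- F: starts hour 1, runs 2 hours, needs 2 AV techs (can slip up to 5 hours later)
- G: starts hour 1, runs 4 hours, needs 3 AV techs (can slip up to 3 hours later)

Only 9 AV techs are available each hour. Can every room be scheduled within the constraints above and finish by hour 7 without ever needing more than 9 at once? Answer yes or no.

The minimum achievable peak is 10; 9 < 10, so no feasible schedule stays within the cap.

no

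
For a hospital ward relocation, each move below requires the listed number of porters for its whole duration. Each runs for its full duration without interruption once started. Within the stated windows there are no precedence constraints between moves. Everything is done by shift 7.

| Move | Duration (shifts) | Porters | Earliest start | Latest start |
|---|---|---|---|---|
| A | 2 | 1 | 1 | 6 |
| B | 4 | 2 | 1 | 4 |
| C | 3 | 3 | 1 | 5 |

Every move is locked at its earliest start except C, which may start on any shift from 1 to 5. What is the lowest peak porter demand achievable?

3

C@1: s1:6  s2:6  s3:5  s4:2  s5:0  s6:0  s7:0 → peak 6
C@2: s1:3  s2:6  s3:5  s4:5  s5:0  s6:0  s7:0 → peak 6
C@3: s1:3  s2:3  s3:5  s4:5  s5:3  s6:0  s7:0 → peak 5
C@4: s1:3  s2:3  s3:2  s4:5  s5:3  s6:3  s7:0 → peak 5
C@5: s1:3  s2:3  s3:2  s4:2  s5:3  s6:3  s7:3 → peak 3
Best is C@5, peak 3.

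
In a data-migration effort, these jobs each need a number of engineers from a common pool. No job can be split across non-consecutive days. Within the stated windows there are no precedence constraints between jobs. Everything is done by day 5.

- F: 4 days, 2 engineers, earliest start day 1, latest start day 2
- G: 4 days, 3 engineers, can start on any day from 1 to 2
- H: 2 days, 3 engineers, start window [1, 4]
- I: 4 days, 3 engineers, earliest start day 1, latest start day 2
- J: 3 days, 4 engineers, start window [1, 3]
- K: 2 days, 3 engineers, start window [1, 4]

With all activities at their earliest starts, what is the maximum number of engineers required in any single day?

Early-start schedule: F@1, G@1, H@1, I@1, J@1, K@1.
Load per day: day 1: 18, day 2: 18, day 3: 12, day 4: 8, day 5: 0.
Peak is 18.

18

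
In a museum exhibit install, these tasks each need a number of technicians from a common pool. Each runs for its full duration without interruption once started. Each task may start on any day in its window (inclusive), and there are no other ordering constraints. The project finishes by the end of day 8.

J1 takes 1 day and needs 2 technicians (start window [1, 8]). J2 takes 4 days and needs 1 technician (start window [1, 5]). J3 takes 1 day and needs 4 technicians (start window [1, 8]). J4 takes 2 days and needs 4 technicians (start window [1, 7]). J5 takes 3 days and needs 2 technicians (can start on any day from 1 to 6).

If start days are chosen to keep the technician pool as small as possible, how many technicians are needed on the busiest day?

4

Early-start (J1@1, J2@1, J3@1, J4@1, J5@1) gives peak 13: d1:13  d2:7  d3:3  d4:1  d5:0  d6:0  d7:0  d8:0.
Shift J3→5, J4→6, J5→2.
Schedule J1@1, J2@1, J3@5, J4@6, J5@2: d1:3  d2:3  d3:3  d4:3  d5:4  d6:4  d7:4  d8:0 — peak 4.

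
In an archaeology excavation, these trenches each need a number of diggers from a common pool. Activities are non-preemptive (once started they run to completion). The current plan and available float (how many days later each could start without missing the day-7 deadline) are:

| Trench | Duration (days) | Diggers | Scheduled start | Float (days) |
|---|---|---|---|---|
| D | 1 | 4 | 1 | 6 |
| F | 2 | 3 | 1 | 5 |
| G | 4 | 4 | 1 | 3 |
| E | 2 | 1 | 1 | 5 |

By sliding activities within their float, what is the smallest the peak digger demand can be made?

Early-start (D@1, F@1, G@1, E@1) gives peak 12: d1:12  d2:8  d3:4  d4:4  d5:0  d6:0  d7:0.
Shift F→2, G→4, E→2.
Schedule D@1, F@2, G@4, E@2: d1:4  d2:4  d3:4  d4:4  d5:4  d6:4  d7:4 — peak 4.
Total digger-days = 28 over 7 days ⇒ peak ≥ ⌈28/7⌉ = 4, so 4 is optimal.

4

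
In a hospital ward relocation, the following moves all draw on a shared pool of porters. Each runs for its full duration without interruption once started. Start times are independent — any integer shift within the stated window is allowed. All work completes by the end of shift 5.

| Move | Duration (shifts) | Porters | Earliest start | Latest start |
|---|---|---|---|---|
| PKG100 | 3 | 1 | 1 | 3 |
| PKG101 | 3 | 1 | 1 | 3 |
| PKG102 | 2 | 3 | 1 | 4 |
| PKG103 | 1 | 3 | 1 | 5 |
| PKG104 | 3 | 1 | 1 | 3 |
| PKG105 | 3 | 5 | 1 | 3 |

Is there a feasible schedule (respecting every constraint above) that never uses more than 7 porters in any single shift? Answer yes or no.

The minimum achievable peak is 8; 7 < 8, so no feasible schedule stays within the cap.

no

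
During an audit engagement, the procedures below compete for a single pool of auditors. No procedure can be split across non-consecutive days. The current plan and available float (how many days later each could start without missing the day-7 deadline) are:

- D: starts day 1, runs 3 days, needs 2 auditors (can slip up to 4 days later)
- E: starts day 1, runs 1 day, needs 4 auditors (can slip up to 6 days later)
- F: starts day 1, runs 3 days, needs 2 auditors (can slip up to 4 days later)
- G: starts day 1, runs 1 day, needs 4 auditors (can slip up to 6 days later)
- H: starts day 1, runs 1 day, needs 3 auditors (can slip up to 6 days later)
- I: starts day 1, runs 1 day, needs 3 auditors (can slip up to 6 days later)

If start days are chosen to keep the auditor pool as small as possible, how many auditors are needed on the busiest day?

4

Early-start (D@1, E@1, F@1, G@1, H@1, I@1) gives peak 18: d1:18  d2:4  d3:4  d4:0  d5:0  d6:0  d7:0.
Shift E→4, G→5, H→6, I→7.
Schedule D@1, E@4, F@1, G@5, H@6, I@7: d1:4  d2:4  d3:4  d4:4  d5:4  d6:3  d7:3 — peak 4.
Total auditor-days = 26 over 7 days ⇒ peak ≥ ⌈26/7⌉ = 4, so 4 is optimal.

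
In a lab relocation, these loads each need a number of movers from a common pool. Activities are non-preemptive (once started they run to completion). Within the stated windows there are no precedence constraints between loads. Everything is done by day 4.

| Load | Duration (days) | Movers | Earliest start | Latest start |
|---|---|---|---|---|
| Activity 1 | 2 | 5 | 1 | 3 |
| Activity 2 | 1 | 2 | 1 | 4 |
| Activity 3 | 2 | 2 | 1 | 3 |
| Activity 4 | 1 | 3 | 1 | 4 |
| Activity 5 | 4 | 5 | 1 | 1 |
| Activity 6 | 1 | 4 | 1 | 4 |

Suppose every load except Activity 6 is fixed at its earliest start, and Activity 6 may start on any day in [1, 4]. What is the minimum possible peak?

Activity 6@1: d1:21  d2:12  d3:5  d4:5 → peak 21
Activity 6@2: d1:17  d2:16  d3:5  d4:5 → peak 17
Activity 6@3: d1:17  d2:12  d3:9  d4:5 → peak 17
Activity 6@4: d1:17  d2:12  d3:5  d4:9 → peak 17
Best is Activity 6@2, peak 17.

17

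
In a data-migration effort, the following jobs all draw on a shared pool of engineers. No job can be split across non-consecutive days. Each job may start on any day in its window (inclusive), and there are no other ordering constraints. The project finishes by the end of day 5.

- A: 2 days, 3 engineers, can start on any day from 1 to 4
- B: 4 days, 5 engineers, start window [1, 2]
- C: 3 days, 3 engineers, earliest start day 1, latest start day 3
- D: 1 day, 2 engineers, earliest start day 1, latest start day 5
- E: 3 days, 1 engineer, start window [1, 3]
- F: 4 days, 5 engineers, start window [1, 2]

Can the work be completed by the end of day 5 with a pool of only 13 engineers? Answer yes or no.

The minimum achievable peak is 14; 13 < 14, so no feasible schedule stays within the cap.

no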